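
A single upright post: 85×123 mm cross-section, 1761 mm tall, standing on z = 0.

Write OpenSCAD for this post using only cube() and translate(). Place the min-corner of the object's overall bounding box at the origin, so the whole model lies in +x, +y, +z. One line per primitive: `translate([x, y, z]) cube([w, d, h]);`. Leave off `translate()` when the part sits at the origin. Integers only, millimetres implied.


cube([85, 123, 1761]);


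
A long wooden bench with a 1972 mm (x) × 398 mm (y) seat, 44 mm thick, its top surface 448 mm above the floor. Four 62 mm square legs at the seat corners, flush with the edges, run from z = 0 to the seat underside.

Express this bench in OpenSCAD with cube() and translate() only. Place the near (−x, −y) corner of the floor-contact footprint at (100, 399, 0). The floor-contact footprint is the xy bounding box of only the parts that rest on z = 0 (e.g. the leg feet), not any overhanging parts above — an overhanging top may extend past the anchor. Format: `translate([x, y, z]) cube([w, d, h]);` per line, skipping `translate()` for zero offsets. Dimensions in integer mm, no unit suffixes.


translate([100, 399, 404]) cube([1972, 398, 44]);
translate([100, 399, 0]) cube([62, 62, 404]);
translate([100, 735, 0]) cube([62, 62, 404]);
translate([2010, 399, 0]) cube([62, 62, 404]);
translate([2010, 735, 0]) cube([62, 62, 404]);


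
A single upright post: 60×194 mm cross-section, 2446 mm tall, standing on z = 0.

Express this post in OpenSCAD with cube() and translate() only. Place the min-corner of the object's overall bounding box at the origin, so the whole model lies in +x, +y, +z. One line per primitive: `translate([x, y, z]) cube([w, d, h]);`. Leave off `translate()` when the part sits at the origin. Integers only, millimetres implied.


cube([60, 194, 2446]);


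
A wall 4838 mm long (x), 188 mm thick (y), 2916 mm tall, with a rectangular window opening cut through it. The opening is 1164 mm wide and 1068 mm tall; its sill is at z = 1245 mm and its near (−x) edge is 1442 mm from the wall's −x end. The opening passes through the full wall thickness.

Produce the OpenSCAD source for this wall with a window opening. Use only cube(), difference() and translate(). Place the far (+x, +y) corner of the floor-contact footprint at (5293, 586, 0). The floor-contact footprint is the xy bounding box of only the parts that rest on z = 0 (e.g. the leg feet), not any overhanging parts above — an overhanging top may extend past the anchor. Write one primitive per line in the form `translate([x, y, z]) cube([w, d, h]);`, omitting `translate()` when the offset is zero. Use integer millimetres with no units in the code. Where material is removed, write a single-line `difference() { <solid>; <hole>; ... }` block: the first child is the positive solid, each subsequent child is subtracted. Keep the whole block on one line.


difference() { translate([455, 398, 0]) cube([4838, 188, 2916]); translate([1897, 398, 1245]) cube([1164, 188, 1068]); }


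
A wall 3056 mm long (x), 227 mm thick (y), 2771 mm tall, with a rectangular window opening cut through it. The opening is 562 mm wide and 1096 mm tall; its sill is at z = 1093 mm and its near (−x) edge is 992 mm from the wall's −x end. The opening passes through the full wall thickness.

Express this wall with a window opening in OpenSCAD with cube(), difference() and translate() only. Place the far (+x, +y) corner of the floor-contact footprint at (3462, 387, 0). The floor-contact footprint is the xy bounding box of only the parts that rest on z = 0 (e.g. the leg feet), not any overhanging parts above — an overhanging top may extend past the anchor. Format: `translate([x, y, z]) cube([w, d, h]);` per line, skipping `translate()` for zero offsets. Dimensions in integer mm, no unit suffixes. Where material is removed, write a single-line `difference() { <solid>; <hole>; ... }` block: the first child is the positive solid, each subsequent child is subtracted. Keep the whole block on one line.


difference() { translate([406, 160, 0]) cube([3056, 227, 2771]); translate([1398, 160, 1093]) cube([562, 227, 1096]); }


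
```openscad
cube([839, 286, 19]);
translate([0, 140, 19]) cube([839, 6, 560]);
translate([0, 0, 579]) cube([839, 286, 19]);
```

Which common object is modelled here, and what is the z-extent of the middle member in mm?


An I-beam. The web height is 560 mm.

Two wide flanges with a thin centred web — an I-beam. Overall 598 mm minus two 19 mm flanges gives a web of 598 − 2·19 = 560 mm.


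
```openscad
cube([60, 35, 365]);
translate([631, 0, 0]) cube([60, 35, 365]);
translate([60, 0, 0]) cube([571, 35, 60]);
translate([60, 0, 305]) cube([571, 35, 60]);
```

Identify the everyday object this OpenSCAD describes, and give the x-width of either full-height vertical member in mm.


A picture frame. The border width is 60 mm.

Four thin pieces enclosing a rectangular opening — a picture frame. The two full-height stiles are 365 mm tall; the top rail sits at z = 305 and is 60 mm tall, so the border above the opening is 365 − 305 = 60 mm, matching the stile x-width.


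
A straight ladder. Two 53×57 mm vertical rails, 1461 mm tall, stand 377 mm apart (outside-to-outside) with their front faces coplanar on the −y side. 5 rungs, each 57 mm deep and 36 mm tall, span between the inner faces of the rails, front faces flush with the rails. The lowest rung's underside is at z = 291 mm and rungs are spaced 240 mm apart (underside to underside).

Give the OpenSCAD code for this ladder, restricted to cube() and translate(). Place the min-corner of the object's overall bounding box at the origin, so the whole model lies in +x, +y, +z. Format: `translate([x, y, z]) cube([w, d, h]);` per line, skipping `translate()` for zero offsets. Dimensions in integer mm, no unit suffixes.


cube([53, 57, 1461]);
translate([324, 0, 0]) cube([53, 57, 1461]);
translate([53, 0, 291]) cube([271, 57, 36]);
translate([53, 0, 531]) cube([271, 57, 36]);
translate([53, 0, 771]) cube([271, 57, 36]);
translate([53, 0, 1011]) cube([271, 57, 36]);
translate([53, 0, 1251]) cube([271, 57, 36]);


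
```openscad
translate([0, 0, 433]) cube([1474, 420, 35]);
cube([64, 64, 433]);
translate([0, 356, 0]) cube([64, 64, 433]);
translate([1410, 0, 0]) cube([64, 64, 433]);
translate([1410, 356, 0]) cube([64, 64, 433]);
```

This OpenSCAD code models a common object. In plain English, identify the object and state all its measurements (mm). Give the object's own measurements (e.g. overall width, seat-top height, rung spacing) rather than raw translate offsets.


A long wooden bench with a 1474 mm (x) × 420 mm (y) seat, 35 mm thick, its top surface 468 mm above the floor. Four 64 mm square legs at the seat corners, flush with the edges, run from z = 0 to the seat underside.


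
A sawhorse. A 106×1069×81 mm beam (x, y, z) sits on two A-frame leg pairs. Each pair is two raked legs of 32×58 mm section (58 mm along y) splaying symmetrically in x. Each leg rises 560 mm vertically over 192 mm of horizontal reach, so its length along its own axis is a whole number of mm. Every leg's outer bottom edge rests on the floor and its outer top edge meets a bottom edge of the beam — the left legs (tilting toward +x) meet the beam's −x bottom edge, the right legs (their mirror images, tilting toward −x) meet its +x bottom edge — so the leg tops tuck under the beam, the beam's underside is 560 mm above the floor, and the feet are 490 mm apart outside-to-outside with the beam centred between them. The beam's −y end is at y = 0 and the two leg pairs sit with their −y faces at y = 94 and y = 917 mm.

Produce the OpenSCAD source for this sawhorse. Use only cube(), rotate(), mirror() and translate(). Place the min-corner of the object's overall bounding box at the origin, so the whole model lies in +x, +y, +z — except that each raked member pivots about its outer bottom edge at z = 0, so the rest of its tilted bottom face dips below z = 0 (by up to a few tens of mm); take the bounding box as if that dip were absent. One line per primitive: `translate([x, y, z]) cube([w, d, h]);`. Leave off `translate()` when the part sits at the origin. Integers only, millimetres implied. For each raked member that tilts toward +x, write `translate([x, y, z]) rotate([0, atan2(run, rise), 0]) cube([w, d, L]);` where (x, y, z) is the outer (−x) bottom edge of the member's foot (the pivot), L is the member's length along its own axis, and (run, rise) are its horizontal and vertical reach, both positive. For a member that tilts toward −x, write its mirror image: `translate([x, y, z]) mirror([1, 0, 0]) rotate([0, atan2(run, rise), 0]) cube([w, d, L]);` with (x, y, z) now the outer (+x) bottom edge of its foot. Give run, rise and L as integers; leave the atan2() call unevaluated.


translate([192, 0, 560]) cube([106, 1069, 81]);
translate([0, 94, 0]) rotate([0, atan2(192, 560), 0]) cube([32, 58, 592]);
translate([490, 94, 0]) mirror([1, 0, 0]) rotate([0, atan2(192, 560), 0]) cube([32, 58, 592]);
translate([0, 917, 0]) rotate([0, atan2(192, 560), 0]) cube([32, 58, 592]);
translate([490, 917, 0]) mirror([1, 0, 0]) rotate([0, atan2(192, 560), 0]) cube([32, 58, 592]);


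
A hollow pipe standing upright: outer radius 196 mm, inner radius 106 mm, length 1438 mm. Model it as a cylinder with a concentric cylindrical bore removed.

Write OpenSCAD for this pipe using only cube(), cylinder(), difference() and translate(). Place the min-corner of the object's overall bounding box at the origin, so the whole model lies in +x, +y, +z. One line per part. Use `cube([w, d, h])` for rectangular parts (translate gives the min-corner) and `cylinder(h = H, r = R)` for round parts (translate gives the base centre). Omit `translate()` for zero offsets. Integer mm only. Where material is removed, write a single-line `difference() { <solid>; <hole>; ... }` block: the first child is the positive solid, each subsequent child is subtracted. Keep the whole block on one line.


difference() { translate([196, 196, 0]) cylinder(h = 1438, r = 196); translate([196, 196, 0]) cylinder(h = 1438, r = 106); }


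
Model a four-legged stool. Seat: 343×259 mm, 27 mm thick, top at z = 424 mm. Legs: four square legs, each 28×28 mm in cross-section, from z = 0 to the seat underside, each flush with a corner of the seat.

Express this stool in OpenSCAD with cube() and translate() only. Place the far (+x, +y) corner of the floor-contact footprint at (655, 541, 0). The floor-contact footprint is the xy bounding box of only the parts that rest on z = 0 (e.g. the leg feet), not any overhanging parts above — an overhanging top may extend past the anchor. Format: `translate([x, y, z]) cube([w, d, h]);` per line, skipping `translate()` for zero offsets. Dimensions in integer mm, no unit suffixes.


translate([312, 282, 397]) cube([343, 259, 27]);
translate([312, 282, 0]) cube([28, 28, 397]);
translate([627, 282, 0]) cube([28, 28, 397]);
translate([312, 513, 0]) cube([28, 28, 397]);
translate([627, 513, 0]) cube([28, 28, 397]);


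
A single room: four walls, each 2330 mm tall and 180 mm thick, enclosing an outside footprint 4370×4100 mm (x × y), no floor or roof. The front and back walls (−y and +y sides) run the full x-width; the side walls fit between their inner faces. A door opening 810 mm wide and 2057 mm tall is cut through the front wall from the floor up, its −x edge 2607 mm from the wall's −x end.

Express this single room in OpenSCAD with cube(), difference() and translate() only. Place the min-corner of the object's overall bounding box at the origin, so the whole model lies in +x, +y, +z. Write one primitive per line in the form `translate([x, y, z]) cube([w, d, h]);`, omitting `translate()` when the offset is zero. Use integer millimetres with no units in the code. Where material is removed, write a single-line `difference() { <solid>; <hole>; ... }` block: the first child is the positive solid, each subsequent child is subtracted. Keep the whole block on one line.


difference() { cube([4370, 180, 2330]); translate([2607, 0, 0]) cube([810, 180, 2057]); }
translate([0, 3920, 0]) cube([4370, 180, 2330]);
translate([0, 180, 0]) cube([180, 3740, 2330]);
translate([4190, 180, 0]) cube([180, 3740, 2330]);


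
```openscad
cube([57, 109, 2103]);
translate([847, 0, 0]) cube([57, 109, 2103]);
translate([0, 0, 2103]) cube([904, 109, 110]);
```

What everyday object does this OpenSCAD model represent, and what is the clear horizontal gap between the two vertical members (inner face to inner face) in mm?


A door frame. The clear opening width is 790 mm.

Two 2103 mm tall posts with a header on top — a door frame. The left jamb is 57 mm wide at x = 0; the right jamb starts at x = 847. The clear opening is 847 − 57 = 790 mm.


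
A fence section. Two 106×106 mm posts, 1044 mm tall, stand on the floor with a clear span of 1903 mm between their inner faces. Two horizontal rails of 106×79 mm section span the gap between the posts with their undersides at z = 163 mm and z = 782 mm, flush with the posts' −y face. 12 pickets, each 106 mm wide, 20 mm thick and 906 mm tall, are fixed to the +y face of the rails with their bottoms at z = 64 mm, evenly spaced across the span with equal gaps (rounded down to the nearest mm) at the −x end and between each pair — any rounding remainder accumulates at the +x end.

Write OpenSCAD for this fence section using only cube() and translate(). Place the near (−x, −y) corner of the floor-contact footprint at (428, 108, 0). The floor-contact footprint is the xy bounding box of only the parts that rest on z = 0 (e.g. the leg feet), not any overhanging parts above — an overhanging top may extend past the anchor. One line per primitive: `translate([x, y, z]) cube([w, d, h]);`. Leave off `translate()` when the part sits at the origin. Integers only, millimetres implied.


translate([428, 108, 0]) cube([106, 106, 1044]);
translate([2437, 108, 0]) cube([106, 106, 1044]);
translate([534, 108, 163]) cube([1903, 106, 79]);
translate([534, 108, 782]) cube([1903, 106, 79]);
translate([582, 214, 64]) cube([106, 20, 906]);
translate([736, 214, 64]) cube([106, 20, 906]);
translate([890, 214, 64]) cube([106, 20, 906]);
translate([1044, 214, 64]) cube([106, 20, 906]);
translate([1198, 214, 64]) cube([106, 20, 906]);
translate([1352, 214, 64]) cube([106, 20, 906]);
translate([1506, 214, 64]) cube([106, 20, 906]);
translate([1660, 214, 64]) cube([106, 20, 906]);
translate([1814, 214, 64]) cube([106, 20, 906]);
translate([1968, 214, 64]) cube([106, 20, 906]);
translate([2122, 214, 64]) cube([106, 20, 906]);
translate([2276, 214, 64]) cube([106, 20, 906]);


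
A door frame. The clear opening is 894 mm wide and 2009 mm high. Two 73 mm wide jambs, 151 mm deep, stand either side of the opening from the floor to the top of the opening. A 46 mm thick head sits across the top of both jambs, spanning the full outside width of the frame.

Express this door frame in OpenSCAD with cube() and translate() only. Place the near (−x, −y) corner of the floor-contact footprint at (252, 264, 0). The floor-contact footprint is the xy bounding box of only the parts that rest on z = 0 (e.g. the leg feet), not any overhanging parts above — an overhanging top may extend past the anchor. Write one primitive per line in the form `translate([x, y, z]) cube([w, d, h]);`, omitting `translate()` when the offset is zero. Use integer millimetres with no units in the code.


translate([252, 264, 0]) cube([73, 151, 2009]);
translate([1219, 264, 0]) cube([73, 151, 2009]);
translate([252, 264, 2009]) cube([1040, 151, 46]);


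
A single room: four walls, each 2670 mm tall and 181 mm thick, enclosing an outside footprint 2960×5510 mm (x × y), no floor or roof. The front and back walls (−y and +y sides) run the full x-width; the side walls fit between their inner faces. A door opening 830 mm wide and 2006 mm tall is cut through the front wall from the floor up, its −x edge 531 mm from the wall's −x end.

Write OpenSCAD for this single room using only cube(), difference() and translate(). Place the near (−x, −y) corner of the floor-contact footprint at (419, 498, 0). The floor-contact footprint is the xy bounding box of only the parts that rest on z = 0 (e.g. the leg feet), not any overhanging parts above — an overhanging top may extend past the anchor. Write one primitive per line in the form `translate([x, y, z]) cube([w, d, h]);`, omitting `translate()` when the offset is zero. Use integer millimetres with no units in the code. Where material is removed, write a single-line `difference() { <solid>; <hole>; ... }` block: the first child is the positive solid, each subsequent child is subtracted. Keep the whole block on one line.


difference() { translate([419, 498, 0]) cube([2960, 181, 2670]); translate([950, 498, 0]) cube([830, 181, 2006]); }
translate([419, 5827, 0]) cube([2960, 181, 2670]);
translate([419, 679, 0]) cube([181, 5148, 2670]);
translate([3198, 679, 0]) cube([181, 5148, 2670]);


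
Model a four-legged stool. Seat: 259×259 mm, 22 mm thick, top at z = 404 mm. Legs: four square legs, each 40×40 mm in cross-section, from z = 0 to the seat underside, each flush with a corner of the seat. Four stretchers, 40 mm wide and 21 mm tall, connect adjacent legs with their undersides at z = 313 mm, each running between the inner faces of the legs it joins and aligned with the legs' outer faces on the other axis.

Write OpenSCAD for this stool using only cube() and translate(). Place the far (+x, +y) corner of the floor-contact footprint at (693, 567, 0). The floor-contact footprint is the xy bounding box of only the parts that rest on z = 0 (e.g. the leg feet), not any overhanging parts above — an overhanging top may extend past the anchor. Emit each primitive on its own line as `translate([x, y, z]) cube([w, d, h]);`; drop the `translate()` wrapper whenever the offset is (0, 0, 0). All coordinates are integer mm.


translate([434, 308, 382]) cube([259, 259, 22]);
translate([434, 308, 0]) cube([40, 40, 382]);
translate([653, 308, 0]) cube([40, 40, 382]);
translate([434, 527, 0]) cube([40, 40, 382]);
translate([653, 527, 0]) cube([40, 40, 382]);
translate([474, 308, 313]) cube([179, 40, 21]);
translate([474, 527, 313]) cube([179, 40, 21]);
translate([434, 348, 313]) cube([40, 179, 21]);
translate([653, 348, 313]) cube([40, 179, 21]);


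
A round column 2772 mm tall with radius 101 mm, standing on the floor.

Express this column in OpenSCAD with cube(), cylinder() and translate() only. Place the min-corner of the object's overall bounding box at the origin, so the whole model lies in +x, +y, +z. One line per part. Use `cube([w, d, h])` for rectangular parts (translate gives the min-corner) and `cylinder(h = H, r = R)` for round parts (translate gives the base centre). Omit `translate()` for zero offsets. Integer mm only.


translate([101, 101, 0]) cylinder(h = 2772, r = 101);


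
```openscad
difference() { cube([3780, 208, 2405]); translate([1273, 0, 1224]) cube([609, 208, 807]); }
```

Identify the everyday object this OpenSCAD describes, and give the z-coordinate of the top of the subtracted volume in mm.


A wall with a window opening. The window head height is 2031 mm.

A wall with a rectangular opening subtracted — a window. Sill at z = 1224, opening 807 mm tall, so the head is at 1224 + 807 = 2031 mm.


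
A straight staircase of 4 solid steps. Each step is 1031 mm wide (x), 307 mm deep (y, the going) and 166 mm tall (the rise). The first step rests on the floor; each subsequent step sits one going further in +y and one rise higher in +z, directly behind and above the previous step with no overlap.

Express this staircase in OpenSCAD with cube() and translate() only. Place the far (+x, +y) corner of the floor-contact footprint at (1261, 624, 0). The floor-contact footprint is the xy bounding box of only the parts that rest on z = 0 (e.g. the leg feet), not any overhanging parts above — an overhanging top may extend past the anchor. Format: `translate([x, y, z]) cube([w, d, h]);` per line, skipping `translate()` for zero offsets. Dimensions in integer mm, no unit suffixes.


translate([230, 317, 0]) cube([1031, 307, 166]);
translate([230, 624, 166]) cube([1031, 307, 166]);
translate([230, 931, 332]) cube([1031, 307, 166]);
translate([230, 1238, 498]) cube([1031, 307, 166]);


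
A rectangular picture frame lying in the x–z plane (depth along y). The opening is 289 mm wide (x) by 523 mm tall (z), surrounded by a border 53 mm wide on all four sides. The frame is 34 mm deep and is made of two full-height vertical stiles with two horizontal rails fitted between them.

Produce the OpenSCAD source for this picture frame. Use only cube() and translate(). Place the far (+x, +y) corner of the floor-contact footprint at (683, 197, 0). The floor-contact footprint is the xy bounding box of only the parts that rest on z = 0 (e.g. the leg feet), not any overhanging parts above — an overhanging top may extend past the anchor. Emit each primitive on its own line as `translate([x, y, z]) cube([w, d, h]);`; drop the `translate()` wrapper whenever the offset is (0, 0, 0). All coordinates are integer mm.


translate([288, 163, 0]) cube([53, 34, 629]);
translate([630, 163, 0]) cube([53, 34, 629]);
translate([341, 163, 0]) cube([289, 34, 53]);
translate([341, 163, 576]) cube([289, 34, 53]);


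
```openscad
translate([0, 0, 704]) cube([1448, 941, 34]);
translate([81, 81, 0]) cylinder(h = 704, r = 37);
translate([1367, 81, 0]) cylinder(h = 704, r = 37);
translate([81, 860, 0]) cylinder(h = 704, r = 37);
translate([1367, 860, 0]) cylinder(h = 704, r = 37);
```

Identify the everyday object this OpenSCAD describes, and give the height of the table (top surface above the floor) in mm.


A table. The table height is 738 mm.

A 1448×941×34 slab sits at z = 704 on four Ø74 mm round legs — a table. The top surface is at 704 + 34 = 738 mm.


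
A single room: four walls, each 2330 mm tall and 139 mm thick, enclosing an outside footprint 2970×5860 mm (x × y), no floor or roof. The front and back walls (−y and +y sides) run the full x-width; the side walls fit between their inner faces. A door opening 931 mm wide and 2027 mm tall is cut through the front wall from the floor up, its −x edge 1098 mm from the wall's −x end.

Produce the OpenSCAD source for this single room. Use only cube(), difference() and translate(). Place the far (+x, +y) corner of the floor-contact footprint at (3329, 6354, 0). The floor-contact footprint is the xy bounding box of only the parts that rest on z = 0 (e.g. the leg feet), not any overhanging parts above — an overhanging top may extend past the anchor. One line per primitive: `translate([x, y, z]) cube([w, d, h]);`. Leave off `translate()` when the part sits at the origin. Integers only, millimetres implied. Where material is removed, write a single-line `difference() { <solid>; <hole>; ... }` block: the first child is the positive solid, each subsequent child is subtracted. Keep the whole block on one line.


difference() { translate([359, 494, 0]) cube([2970, 139, 2330]); translate([1457, 494, 0]) cube([931, 139, 2027]); }
translate([359, 6215, 0]) cube([2970, 139, 2330]);
translate([359, 633, 0]) cube([139, 5582, 2330]);
translate([3190, 633, 0]) cube([139, 5582, 2330]);


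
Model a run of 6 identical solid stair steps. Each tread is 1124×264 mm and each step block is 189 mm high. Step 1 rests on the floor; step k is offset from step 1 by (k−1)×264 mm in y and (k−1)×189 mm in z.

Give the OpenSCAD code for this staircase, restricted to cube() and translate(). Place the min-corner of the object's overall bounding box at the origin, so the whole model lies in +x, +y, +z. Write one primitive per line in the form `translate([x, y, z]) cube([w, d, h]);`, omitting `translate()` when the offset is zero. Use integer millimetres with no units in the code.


cube([1124, 264, 189]);
translate([0, 264, 189]) cube([1124, 264, 189]);
translate([0, 528, 378]) cube([1124, 264, 189]);
translate([0, 792, 567]) cube([1124, 264, 189]);
translate([0, 1056, 756]) cube([1124, 264, 189]);
translate([0, 1320, 945]) cube([1124, 264, 189]);


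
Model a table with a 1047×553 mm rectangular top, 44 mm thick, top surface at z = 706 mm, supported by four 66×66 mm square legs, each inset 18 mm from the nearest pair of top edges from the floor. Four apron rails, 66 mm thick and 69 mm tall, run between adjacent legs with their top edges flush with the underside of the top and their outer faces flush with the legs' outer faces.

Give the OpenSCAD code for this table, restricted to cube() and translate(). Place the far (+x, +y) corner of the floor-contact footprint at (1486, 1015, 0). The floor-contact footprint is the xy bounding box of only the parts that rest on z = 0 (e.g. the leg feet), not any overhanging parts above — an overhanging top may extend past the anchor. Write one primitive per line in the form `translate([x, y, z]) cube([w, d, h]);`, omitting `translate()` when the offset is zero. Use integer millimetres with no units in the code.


translate([457, 480, 662]) cube([1047, 553, 44]);
translate([475, 498, 0]) cube([66, 66, 662]);
translate([1420, 498, 0]) cube([66, 66, 662]);
translate([475, 949, 0]) cube([66, 66, 662]);
translate([1420, 949, 0]) cube([66, 66, 662]);
translate([541, 498, 593]) cube([879, 66, 69]);
translate([541, 949, 593]) cube([879, 66, 69]);
translate([475, 564, 593]) cube([66, 385, 69]);
translate([1420, 564, 593]) cube([66, 385, 69]);


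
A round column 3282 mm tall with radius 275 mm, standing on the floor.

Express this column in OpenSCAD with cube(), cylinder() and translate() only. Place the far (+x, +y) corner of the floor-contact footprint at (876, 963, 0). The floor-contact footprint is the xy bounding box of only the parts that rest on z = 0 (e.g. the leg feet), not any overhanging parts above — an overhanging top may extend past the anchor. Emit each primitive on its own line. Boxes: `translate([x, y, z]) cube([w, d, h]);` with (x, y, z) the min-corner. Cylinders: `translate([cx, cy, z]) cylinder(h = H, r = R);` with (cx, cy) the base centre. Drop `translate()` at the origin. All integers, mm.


translate([601, 688, 0]) cylinder(h = 3282, r = 275);


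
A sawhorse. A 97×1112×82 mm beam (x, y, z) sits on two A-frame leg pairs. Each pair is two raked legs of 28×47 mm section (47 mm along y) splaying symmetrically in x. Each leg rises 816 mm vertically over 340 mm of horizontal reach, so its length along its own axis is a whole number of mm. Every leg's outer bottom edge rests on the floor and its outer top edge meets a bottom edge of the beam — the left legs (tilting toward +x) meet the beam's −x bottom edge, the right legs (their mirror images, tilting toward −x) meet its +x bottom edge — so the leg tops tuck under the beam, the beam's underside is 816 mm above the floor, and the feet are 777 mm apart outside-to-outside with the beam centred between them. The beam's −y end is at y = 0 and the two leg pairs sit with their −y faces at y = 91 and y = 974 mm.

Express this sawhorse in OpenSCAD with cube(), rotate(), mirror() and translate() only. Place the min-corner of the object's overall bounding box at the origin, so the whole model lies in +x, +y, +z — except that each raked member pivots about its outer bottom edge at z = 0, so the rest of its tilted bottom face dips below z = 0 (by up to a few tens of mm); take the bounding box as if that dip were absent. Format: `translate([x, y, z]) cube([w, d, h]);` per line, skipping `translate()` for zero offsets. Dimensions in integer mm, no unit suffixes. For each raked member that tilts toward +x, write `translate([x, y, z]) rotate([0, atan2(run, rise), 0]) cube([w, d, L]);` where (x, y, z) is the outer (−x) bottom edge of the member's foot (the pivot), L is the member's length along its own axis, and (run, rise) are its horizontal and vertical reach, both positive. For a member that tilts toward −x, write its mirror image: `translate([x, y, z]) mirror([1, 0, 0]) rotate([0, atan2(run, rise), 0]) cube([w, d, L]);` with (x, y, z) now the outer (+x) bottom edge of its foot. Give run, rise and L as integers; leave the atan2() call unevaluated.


translate([340, 0, 816]) cube([97, 1112, 82]);
translate([0, 91, 0]) rotate([0, atan2(340, 816), 0]) cube([28, 47, 884]);
translate([777, 91, 0]) mirror([1, 0, 0]) rotate([0, atan2(340, 816), 0]) cube([28, 47, 884]);
translate([0, 974, 0]) rotate([0, atan2(340, 816), 0]) cube([28, 47, 884]);
translate([777, 974, 0]) mirror([1, 0, 0]) rotate([0, atan2(340, 816), 0]) cube([28, 47, 884]);


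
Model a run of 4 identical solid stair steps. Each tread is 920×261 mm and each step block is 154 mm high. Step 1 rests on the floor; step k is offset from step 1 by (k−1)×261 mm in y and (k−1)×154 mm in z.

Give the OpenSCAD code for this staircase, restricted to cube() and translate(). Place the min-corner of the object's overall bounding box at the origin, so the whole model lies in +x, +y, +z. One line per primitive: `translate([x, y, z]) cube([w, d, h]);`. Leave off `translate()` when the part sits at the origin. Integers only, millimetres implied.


cube([920, 261, 154]);
translate([0, 261, 154]) cube([920, 261, 154]);
translate([0, 522, 308]) cube([920, 261, 154]);
translate([0, 783, 462]) cube([920, 261, 154]);


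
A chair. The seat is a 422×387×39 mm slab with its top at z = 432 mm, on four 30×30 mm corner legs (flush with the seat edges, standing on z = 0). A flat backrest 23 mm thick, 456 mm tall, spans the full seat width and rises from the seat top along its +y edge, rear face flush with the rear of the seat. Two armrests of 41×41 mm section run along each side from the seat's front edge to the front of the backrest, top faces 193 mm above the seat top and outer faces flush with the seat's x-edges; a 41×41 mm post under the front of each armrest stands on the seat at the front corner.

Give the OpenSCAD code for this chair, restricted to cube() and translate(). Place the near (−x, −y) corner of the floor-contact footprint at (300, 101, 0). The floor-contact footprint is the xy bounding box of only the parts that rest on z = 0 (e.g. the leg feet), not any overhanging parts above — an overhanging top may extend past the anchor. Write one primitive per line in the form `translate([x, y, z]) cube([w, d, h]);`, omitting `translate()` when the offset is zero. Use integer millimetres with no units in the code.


// leg_h = 432 - 39 = 393
// arm post h = 193 - 41 = 152
translate([300, 101, 393]) cube([422, 387, 39]);
translate([300, 101, 0]) cube([30, 30, 393]);
translate([692, 101, 0]) cube([30, 30, 393]);
translate([300, 458, 0]) cube([30, 30, 393]);
translate([692, 458, 0]) cube([30, 30, 393]);
translate([300, 465, 432]) cube([422, 23, 456]);
translate([300, 101, 584]) cube([41, 364, 41]);
translate([681, 101, 584]) cube([41, 364, 41]);
translate([300, 101, 432]) cube([41, 41, 152]);
translate([681, 101, 432]) cube([41, 41, 152]);


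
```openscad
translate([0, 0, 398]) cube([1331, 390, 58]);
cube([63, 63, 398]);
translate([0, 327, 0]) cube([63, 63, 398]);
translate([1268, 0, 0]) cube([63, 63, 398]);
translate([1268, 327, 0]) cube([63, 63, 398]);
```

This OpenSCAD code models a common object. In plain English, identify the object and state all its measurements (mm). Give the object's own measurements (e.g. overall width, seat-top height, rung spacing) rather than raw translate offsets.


A bench: a 1331×390 mm seat slab, 58 mm thick, top at z = 456 mm, on four 63×63 mm square legs flush with the seat corners and standing on z = 0.


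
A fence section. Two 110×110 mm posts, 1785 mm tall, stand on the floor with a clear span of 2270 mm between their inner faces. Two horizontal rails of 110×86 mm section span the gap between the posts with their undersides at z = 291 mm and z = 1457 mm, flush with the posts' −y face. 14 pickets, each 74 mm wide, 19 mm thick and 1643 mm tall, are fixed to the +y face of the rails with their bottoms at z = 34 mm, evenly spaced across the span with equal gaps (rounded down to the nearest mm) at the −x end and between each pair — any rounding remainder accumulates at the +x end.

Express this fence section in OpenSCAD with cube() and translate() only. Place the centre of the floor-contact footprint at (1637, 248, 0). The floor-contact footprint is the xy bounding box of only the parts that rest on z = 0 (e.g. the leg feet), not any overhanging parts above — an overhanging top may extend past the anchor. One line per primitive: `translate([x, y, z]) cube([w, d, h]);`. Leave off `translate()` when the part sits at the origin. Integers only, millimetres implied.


translate([392, 193, 0]) cube([110, 110, 1785]);
translate([2772, 193, 0]) cube([110, 110, 1785]);
translate([502, 193, 291]) cube([2270, 110, 86]);
translate([502, 193, 1457]) cube([2270, 110, 86]);
translate([584, 303, 34]) cube([74, 19, 1643]);
translate([740, 303, 34]) cube([74, 19, 1643]);
translate([896, 303, 34]) cube([74, 19, 1643]);
translate([1052, 303, 34]) cube([74, 19, 1643]);
translate([1208, 303, 34]) cube([74, 19, 1643]);
translate([1364, 303, 34]) cube([74, 19, 1643]);
translate([1520, 303, 34]) cube([74, 19, 1643]);
translate([1676, 303, 34]) cube([74, 19, 1643]);
translate([1832, 303, 34]) cube([74, 19, 1643]);
translate([1988, 303, 34]) cube([74, 19, 1643]);
translate([2144, 303, 34]) cube([74, 19, 1643]);
translate([2300, 303, 34]) cube([74, 19, 1643]);
translate([2456, 303, 34]) cube([74, 19, 1643]);
translate([2612, 303, 34]) cube([74, 19, 1643]);


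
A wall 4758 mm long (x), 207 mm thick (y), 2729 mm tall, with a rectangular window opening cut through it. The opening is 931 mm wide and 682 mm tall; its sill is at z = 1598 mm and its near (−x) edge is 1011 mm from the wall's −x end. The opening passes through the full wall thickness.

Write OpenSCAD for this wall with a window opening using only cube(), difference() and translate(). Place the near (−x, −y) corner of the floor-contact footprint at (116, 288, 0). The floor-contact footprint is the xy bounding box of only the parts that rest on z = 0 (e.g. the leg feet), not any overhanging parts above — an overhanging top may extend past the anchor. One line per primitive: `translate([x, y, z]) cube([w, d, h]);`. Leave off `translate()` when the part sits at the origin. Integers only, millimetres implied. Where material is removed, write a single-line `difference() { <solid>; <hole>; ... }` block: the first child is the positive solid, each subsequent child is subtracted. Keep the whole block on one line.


difference() { translate([116, 288, 0]) cube([4758, 207, 2729]); translate([1127, 288, 1598]) cube([931, 207, 682]); }


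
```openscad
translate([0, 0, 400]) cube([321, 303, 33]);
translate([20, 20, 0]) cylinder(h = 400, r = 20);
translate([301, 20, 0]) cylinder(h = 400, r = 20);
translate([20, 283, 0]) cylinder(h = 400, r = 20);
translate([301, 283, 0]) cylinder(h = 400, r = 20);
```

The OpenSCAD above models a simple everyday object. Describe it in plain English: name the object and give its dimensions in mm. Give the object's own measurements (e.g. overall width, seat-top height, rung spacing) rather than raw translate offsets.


A simple wooden stool: a rectangular seat 321 mm (x) by 303 mm (y), 33 mm thick, top face at z = 433 mm, on four round legs, each 40 mm in diameter. The legs rest on z = 0, each leg's axis is inset half a diameter from the nearest pair of seat edges (so the leg's bounding box is flush with the corner).


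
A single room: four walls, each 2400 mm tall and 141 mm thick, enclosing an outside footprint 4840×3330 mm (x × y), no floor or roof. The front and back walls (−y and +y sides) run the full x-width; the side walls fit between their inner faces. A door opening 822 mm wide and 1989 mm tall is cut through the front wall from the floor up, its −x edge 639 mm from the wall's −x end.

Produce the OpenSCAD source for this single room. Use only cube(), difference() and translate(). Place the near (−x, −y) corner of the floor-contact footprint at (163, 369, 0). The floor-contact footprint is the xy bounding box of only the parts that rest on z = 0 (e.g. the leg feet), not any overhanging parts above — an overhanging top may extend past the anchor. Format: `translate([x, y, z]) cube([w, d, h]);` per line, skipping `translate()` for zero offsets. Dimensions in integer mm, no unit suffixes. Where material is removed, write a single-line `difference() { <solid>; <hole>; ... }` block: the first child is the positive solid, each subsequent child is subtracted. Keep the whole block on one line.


difference() { translate([163, 369, 0]) cube([4840, 141, 2400]); translate([802, 369, 0]) cube([822, 141, 1989]); }
translate([163, 3558, 0]) cube([4840, 141, 2400]);
translate([163, 510, 0]) cube([141, 3048, 2400]);
translate([4862, 510, 0]) cube([141, 3048, 2400]);


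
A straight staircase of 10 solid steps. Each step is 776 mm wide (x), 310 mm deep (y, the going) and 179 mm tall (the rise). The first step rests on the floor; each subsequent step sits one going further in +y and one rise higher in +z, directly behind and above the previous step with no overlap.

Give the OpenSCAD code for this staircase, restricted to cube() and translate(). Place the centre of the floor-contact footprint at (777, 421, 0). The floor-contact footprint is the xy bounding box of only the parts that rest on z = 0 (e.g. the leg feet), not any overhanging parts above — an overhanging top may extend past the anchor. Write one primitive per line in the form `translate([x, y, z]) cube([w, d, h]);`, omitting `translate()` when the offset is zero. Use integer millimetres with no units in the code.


translate([389, 266, 0]) cube([776, 310, 179]);
translate([389, 576, 179]) cube([776, 310, 179]);
translate([389, 886, 358]) cube([776, 310, 179]);
translate([389, 1196, 537]) cube([776, 310, 179]);
translate([389, 1506, 716]) cube([776, 310, 179]);
translate([389, 1816, 895]) cube([776, 310, 179]);
translate([389, 2126, 1074]) cube([776, 310, 179]);
translate([389, 2436, 1253]) cube([776, 310, 179]);
translate([389, 2746, 1432]) cube([776, 310, 179]);
translate([389, 3056, 1611]) cube([776, 310, 179]);


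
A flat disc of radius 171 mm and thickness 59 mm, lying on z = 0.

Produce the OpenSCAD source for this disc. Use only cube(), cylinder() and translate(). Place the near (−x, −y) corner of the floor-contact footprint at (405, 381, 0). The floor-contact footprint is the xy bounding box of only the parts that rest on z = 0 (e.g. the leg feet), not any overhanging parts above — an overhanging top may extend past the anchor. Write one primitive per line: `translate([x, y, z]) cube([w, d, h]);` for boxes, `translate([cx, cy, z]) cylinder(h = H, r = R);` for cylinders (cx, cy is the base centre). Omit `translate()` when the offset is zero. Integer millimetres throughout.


translate([576, 552, 0]) cylinder(h = 59, r = 171);


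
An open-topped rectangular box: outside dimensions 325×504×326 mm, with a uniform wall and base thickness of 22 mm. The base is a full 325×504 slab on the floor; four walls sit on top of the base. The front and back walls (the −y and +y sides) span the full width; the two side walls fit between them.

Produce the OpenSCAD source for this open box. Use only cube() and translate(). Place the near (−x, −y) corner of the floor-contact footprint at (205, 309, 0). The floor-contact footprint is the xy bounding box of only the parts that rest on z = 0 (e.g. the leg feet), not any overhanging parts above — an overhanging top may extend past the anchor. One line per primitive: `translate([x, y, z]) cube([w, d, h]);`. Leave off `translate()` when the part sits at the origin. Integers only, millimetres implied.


translate([205, 309, 0]) cube([325, 504, 22]);
translate([205, 309, 22]) cube([325, 22, 304]);
translate([205, 791, 22]) cube([325, 22, 304]);
translate([205, 331, 22]) cube([22, 460, 304]);
translate([508, 331, 22]) cube([22, 460, 304]);


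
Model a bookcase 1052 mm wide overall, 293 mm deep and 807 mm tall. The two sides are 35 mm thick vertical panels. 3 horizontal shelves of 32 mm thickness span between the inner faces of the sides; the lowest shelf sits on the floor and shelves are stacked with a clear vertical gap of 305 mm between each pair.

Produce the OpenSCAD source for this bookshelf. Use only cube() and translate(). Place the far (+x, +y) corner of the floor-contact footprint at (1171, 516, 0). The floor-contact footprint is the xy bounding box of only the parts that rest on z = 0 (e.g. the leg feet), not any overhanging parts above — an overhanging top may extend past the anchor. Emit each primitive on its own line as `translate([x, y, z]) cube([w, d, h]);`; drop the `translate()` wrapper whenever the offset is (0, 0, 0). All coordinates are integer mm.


translate([119, 223, 0]) cube([35, 293, 807]);
translate([1136, 223, 0]) cube([35, 293, 807]);
translate([154, 223, 0]) cube([982, 293, 32]);
translate([154, 223, 337]) cube([982, 293, 32]);
translate([154, 223, 674]) cube([982, 293, 32]);
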